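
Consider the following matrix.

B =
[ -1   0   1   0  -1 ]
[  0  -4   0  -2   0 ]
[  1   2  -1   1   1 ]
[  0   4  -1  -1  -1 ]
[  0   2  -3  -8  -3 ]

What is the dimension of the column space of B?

3

Row reduce to echelon form.
R3 ← R3 + R1: [0, 2, 0, 1, 0]
R3 ← R3 + (1/2)·R2: [0, 0, 0, 0, 0]
R4 ← R4 + R2: [0, 0, -1, -3, -1]
R5 ← R5 + (1/2)·R2: [0, 0, -3, -9, -3]
Swap R3 ↔ R4
R5 ← R5 − (3)·R3: [0, 0, 0, 0, 0]
Echelon form has 3 nonzero rows, so rank(B) = 3.
The column space has dimension equal to the rank: 3.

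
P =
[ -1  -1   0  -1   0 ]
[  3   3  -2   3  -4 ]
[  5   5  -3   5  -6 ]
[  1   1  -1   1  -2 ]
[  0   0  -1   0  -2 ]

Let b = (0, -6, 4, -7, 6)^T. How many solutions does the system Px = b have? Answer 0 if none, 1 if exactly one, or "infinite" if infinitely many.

0

Row reduce the augmented matrix [P | b].
R2 ← R2 + (3)·R1: [0, 0, -2, 0, -4, -6]
R3 ← R3 + (5)·R1: [0, 0, -3, 0, -6, 4]
R4 ← R4 + R1: [0, 0, -1, 0, -2, -7]
R3 ← R3 − (3/2)·R2: [0, 0, 0, 0, 0, 13]
R4 ← R4 − (1/2)·R2: [0, 0, 0, 0, 0, -4]
R5 ← R5 − (1/2)·R2: [0, 0, 0, 0, 0, 9]
R4 ← R4 + (4/13)·R3: [0, 0, 0, 0, 0, 0]
R5 ← R5 − (9/13)·R3: [0, 0, 0, 0, 0, 0]
The echelon form has 3 nonzero rows; the last pivot sits in the augmented column, so rank(P) = 2 but rank([P|b]) = 3.
Since the ranks differ, the system is inconsistent.
It has no solutions.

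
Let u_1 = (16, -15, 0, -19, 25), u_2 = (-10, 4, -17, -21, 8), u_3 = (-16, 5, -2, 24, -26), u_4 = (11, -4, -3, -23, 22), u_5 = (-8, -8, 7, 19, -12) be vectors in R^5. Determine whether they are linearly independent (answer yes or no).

no

Form the matrix with these vectors as rows and row reduce.
R2 ← R2 + (5/8)·R1: [0, -43/8, -17, -263/8, 189/8]
R3 ← R3 + R1: [0, -10, -2, 5, -1]
R4 ← R4 − (11/16)·R1: [0, 101/16, -3, -159/16, 77/16]
R5 ← R5 + (1/2)·R1: [0, -31/2, 7, 19/2, 1/2]
R3 ← R3 − (80/43)·R2: [0, 0, 1274/43, 2845/43, -1933/43]
R4 ← R4 + (101/86)·R2: [0, 0, -1975/86, -4175/86, 1400/43]
R5 ← R5 − (124/43)·R2: [0, 0, 2409/43, 4485/43, -2908/43]
R4 ← R4 + (1975/2548)·R3: [0, 0, 0, 6975/2548, -5825/2548]
R5 ← R5 − (2409/1274)·R3: [0, 0, 0, -26505/1274, 22135/1274]
R5 ← R5 + (38/5)·R4: [0, 0, 0, 0, 0]
4 nonzero rows, so the 5 vectors span a space of dimension 4.
Since 4 < 5, the vectors are linearly dependent.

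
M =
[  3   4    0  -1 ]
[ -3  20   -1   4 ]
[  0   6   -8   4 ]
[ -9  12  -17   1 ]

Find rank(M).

Row reduce to echelon form.
R2 ← R2 + R1: [0, 24, -1, 3]
R4 ← R4 + (3)·R1: [0, 24, -17, -2]
R3 ← R3 − (1/4)·R2: [0, 0, -31/4, 13/4]
R4 ← R4 − R2: [0, 0, -16, -5]
R4 ← R4 − (64/31)·R3: [0, 0, 0, -363/31]
Echelon form has 4 nonzero rows, so rank(M) = 4.

4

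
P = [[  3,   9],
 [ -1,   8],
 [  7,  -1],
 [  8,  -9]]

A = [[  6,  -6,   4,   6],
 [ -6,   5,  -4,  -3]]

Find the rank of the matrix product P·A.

2

First compute PA:
[[-36,  27, -24,  -9],
 [-54,  46, -36, -30],
 [ 48, -47,  32,  45],
 [102, -93,  68,  75]]
Now row reduce the product.
R2 ← R2 − (3/2)·R1: [0, 11/2, 0, -33/2]
R3 ← R3 + (4/3)·R1: [0, -11, 0, 33]
R4 ← R4 + (17/6)·R1: [0, -33/2, 0, 99/2]
R3 ← R3 + (2)·R2: [0, 0, 0, 0]
R4 ← R4 + (3)·R2: [0, 0, 0, 0]
2 nonzero rows, so rank(PA) = 2.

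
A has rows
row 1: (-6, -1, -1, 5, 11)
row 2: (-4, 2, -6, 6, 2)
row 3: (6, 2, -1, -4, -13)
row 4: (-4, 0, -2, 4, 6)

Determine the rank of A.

2

Row reduce to echelon form.
R2 ← R2 − (2/3)·R1: [0, 8/3, -16/3, 8/3, -16/3]
R3 ← R3 + R1: [0, 1, -2, 1, -2]
R4 ← R4 − (2/3)·R1: [0, 2/3, -4/3, 2/3, -4/3]
R3 ← R3 − (3/8)·R2: [0, 0, 0, 0, 0]
R4 ← R4 − (1/4)·R2: [0, 0, 0, 0, 0]
Echelon form has 2 nonzero rows, so rank(A) = 2.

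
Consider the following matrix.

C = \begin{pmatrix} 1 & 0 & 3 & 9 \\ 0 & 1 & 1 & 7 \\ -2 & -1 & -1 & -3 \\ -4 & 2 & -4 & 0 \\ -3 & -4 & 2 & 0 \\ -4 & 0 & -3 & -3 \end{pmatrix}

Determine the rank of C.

3

Row reduce to echelon form.
R3 ← R3 + (2)·R1: [0, -1, 5, 15]
R4 ← R4 + (4)·R1: [0, 2, 8, 36]
R5 ← R5 + (3)·R1: [0, -4, 11, 27]
R6 ← R6 + (4)·R1: [0, 0, 9, 33]
R3 ← R3 + R2: [0, 0, 6, 22]
R4 ← R4 − (2)·R2: [0, 0, 6, 22]
R5 ← R5 + (4)·R2: [0, 0, 15, 55]
R4 ← R4 − R3: [0, 0, 0, 0]
R5 ← R5 − (5/2)·R3: [0, 0, 0, 0]
R6 ← R6 − (3/2)·R3: [0, 0, 0, 0]
Echelon form has 3 nonzero rows, so rank(C) = 3.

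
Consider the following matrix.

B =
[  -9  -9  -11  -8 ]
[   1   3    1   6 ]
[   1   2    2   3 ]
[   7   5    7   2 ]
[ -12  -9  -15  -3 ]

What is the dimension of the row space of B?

3

Row reduce to echelon form.
R2 ← R2 + (1/9)·R1: [0, 2, -2/9, 46/9]
R3 ← R3 + (1/9)·R1: [0, 1, 7/9, 19/9]
R4 ← R4 + (7/9)·R1: [0, -2, -14/9, -38/9]
R5 ← R5 − (4/3)·R1: [0, 3, -1/3, 23/3]
R3 ← R3 − (1/2)·R2: [0, 0, 8/9, -4/9]
R4 ← R4 + R2: [0, 0, -16/9, 8/9]
R5 ← R5 − (3/2)·R2: [0, 0, 0, 0]
R4 ← R4 + (2)·R3: [0, 0, 0, 0]
Echelon form has 3 nonzero rows, so rank(B) = 3.
The row space has dimension equal to the rank: 3.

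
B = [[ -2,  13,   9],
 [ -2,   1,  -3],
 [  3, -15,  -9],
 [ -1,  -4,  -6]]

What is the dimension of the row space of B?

Row reduce to echelon form.
R2 ← R2 − R1: [0, -12, -12]
R3 ← R3 + (3/2)·R1: [0, 9/2, 9/2]
R4 ← R4 − (1/2)·R1: [0, -21/2, -21/2]
R3 ← R3 + (3/8)·R2: [0, 0, 0]
R4 ← R4 − (7/8)·R2: [0, 0, 0]
Echelon form has 2 nonzero rows, so rank(B) = 2.
The row space has dimension equal to the rank: 2.

2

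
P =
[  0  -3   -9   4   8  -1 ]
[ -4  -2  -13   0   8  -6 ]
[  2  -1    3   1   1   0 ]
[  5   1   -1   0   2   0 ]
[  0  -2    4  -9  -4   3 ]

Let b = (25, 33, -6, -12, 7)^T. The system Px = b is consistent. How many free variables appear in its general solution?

Row reduce the augmented matrix [P | b].
Swap R1 ↔ R2
R3 ← R3 + (1/2)·R1: [0, -2, -7/2, 1, 5, -3, 21/2]
R4 ← R4 + (5/4)·R1: [0, -3/2, -69/4, 0, 12, -15/2, 117/4]
R3 ← R3 − (2/3)·R2: [0, 0, 5/2, -5/3, -1/3, -7/3, -37/6]
R4 ← R4 − (1/2)·R2: [0, 0, -51/4, -2, 8, -7, 67/4]
R5 ← R5 − (2/3)·R2: [0, 0, 10, -35/3, -28/3, 11/3, -29/3]
R4 ← R4 + (51/10)·R3: [0, 0, 0, -21/2, 63/10, -189/10, -147/10]
R5 ← R5 − (4)·R3: [0, 0, 0, -5, -8, 13, 15]
R5 ← R5 − (10/21)·R4: [0, 0, 0, 0, -11, 22, 22]
The echelon form has 5 nonzero rows, and every pivot lies in the first 6 columns, so rank(P) = rank([P|b]) = 5.
The system is consistent.
Free variables = (unknowns) − (rank) = 6 − 5 = 1.

1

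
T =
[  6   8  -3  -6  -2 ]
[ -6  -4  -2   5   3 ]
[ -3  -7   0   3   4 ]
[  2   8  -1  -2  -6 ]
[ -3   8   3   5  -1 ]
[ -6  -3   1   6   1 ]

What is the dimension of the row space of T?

Row reduce to echelon form.
R2 ← R2 + R1: [0, 4, -5, -1, 1]
R3 ← R3 + (1/2)·R1: [0, -3, -3/2, 0, 3]
R4 ← R4 − (1/3)·R1: [0, 16/3, 0, 0, -16/3]
R5 ← R5 + (1/2)·R1: [0, 12, 3/2, 2, -2]
R6 ← R6 + R1: [0, 5, -2, 0, -1]
R3 ← R3 + (3/4)·R2: [0, 0, -21/4, -3/4, 15/4]
R4 ← R4 − (4/3)·R2: [0, 0, 20/3, 4/3, -20/3]
R5 ← R5 − (3)·R2: [0, 0, 33/2, 5, -5]
R6 ← R6 − (5/4)·R2: [0, 0, 17/4, 5/4, -9/4]
R4 ← R4 + (80/63)·R3: [0, 0, 0, 8/21, -40/21]
R5 ← R5 + (22/7)·R3: [0, 0, 0, 37/14, 95/14]
R6 ← R6 + (17/21)·R3: [0, 0, 0, 9/14, 11/14]
R5 ← R5 − (111/16)·R4: [0, 0, 0, 0, 20]
R6 ← R6 − (27/16)·R4: [0, 0, 0, 0, 4]
R6 ← R6 − (1/5)·R5: [0, 0, 0, 0, 0]
Echelon form has 5 nonzero rows, so rank(T) = 5.
The row space has dimension equal to the rank: 5.

5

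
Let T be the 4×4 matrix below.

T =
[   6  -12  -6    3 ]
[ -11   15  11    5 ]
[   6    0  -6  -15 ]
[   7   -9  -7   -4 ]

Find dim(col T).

2

Row reduce to echelon form.
R2 ← R2 + (11/6)·R1: [0, -7, 0, 21/2]
R3 ← R3 − R1: [0, 12, 0, -18]
R4 ← R4 − (7/6)·R1: [0, 5, 0, -15/2]
R3 ← R3 + (12/7)·R2: [0, 0, 0, 0]
R4 ← R4 + (5/7)·R2: [0, 0, 0, 0]
Echelon form has 2 nonzero rows, so rank(T) = 2.
The column space has dimension equal to the rank: 2.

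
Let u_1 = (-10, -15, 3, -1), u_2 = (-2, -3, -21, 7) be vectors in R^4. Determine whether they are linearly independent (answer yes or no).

yes

Form the matrix with these vectors as rows and row reduce.
R2 ← R2 − (1/5)·R1: [0, 0, -108/5, 36/5]
2 nonzero rows, so the 2 vectors span a space of dimension 2.
Since 2 = 2, the vectors are linearly independent.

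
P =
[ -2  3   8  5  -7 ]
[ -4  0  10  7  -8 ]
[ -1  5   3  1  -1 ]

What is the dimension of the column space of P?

3

Row reduce to echelon form.
R2 ← R2 − (2)·R1: [0, -6, -6, -3, 6]
R3 ← R3 − (1/2)·R1: [0, 7/2, -1, -3/2, 5/2]
R3 ← R3 + (7/12)·R2: [0, 0, -9/2, -13/4, 6]
Echelon form has 3 nonzero rows, so rank(P) = 3.
The column space has dimension equal to the rank: 3.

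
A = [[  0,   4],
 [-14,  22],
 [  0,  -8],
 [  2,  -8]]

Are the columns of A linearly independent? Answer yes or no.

Row reduce A to echelon form.
Swap R1 ↔ R2
R4 ← R4 + (1/7)·R1: [0, -34/7]
R3 ← R3 + (2)·R2: [0, 0]
R4 ← R4 + (17/14)·R2: [0, 0]
2 pivots among 2 columns.
Every column is a pivot column, so the columns are linearly independent.

yes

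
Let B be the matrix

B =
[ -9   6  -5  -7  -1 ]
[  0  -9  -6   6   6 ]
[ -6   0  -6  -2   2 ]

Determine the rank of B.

Row reduce to echelon form.
R3 ← R3 − (2/3)·R1: [0, -4, -8/3, 8/3, 8/3]
R3 ← R3 − (4/9)·R2: [0, 0, 0, 0, 0]
Echelon form has 2 nonzero rows, so rank(B) = 2.

2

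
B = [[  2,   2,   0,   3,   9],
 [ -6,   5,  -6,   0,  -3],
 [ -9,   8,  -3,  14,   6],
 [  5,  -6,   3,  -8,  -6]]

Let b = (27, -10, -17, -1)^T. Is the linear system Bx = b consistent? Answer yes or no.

Row reduce the augmented matrix [B | b].
R2 ← R2 + (3)·R1: [0, 11, -6, 9, 24, 71]
R3 ← R3 + (9/2)·R1: [0, 17, -3, 55/2, 93/2, 209/2]
R4 ← R4 − (5/2)·R1: [0, -11, 3, -31/2, -57/2, -137/2]
R3 ← R3 − (17/11)·R2: [0, 0, 69/11, 299/22, 207/22, -115/22]
R4 ← R4 + R2: [0, 0, -3, -13/2, -9/2, 5/2]
R4 ← R4 + (11/23)·R3: [0, 0, 0, 0, 0, 0]
The echelon form has 3 nonzero rows, and every pivot lies in the first 5 columns, so rank(B) = rank([B|b]) = 3.
The system is consistent.

yes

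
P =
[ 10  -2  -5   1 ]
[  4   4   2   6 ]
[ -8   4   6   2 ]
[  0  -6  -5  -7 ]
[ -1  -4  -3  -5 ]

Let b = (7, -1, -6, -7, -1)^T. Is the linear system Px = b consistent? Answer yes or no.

Row reduce the augmented matrix [P | b].
R2 ← R2 − (2/5)·R1: [0, 24/5, 4, 28/5, -19/5]
R3 ← R3 + (4/5)·R1: [0, 12/5, 2, 14/5, -2/5]
R5 ← R5 + (1/10)·R1: [0, -21/5, -7/2, -49/10, -3/10]
R3 ← R3 − (1/2)·R2: [0, 0, 0, 0, 3/2]
R4 ← R4 + (5/4)·R2: [0, 0, 0, 0, -47/4]
R5 ← R5 + (7/8)·R2: [0, 0, 0, 0, -29/8]
R4 ← R4 + (47/6)·R3: [0, 0, 0, 0, 0]
R5 ← R5 + (29/12)·R3: [0, 0, 0, 0, 0]
The echelon form has 3 nonzero rows; the last pivot sits in the augmented column, so rank(P) = 2 but rank([P|b]) = 3.
Since the ranks differ, the system is inconsistent.

no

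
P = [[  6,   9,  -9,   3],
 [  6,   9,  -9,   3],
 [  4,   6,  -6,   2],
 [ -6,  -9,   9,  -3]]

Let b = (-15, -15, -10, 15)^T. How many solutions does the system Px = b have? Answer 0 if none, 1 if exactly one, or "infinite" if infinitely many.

infinite

Row reduce the augmented matrix [P | b].
R2 ← R2 − R1: [0, 0, 0, 0, 0]
R3 ← R3 − (2/3)·R1: [0, 0, 0, 0, 0]
R4 ← R4 + R1: [0, 0, 0, 0, 0]
The echelon form has 1 nonzero rows, and every pivot lies in the first 4 columns, so rank(P) = rank([P|b]) = 1.
The system is consistent.
rank = 1 < 4 unknowns, so there are infinitely many solutions.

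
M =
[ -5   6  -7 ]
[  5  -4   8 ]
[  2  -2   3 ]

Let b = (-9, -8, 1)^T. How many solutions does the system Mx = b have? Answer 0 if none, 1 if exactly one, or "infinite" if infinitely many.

0

Row reduce the augmented matrix [M | b].
R2 ← R2 + R1: [0, 2, 1, -17]
R3 ← R3 + (2/5)·R1: [0, 2/5, 1/5, -13/5]
R3 ← R3 − (1/5)·R2: [0, 0, 0, 4/5]
The echelon form has 3 nonzero rows; the last pivot sits in the augmented column, so rank(M) = 2 but rank([M|b]) = 3.
Since the ranks differ, the system is inconsistent.
It has no solutions.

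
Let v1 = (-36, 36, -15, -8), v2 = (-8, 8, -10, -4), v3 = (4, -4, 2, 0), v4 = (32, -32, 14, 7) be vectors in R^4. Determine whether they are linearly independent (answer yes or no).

no

Form the matrix with these vectors as rows and row reduce.
R2 ← R2 − (2/9)·R1: [0, 0, -20/3, -20/9]
R3 ← R3 + (1/9)·R1: [0, 0, 1/3, -8/9]
R4 ← R4 + (8/9)·R1: [0, 0, 2/3, -1/9]
R3 ← R3 + (1/20)·R2: [0, 0, 0, -1]
R4 ← R4 + (1/10)·R2: [0, 0, 0, -1/3]
R4 ← R4 − (1/3)·R3: [0, 0, 0, 0]
3 nonzero rows, so the 4 vectors span a space of dimension 3.
Since 3 < 4, the vectors are linearly dependent.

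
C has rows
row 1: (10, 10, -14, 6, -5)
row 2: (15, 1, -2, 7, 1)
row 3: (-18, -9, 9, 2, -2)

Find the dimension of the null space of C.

Row reduce to echelon form.
R2 ← R2 − (3/2)·R1: [0, -14, 19, -2, 17/2]
R3 ← R3 + (9/5)·R1: [0, 9, -81/5, 64/5, -11]
R3 ← R3 + (9/14)·R2: [0, 0, -279/70, 403/35, -155/28]
3 nonzero rows, so rank(C) = 3.
C has 5 columns; by rank–nullity, nullity = 5 − 3 = 2.

2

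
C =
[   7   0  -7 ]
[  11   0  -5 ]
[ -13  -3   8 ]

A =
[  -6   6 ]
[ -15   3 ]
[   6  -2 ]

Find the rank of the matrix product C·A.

First compute CA:
[[-84,  56],
 [-96,  76],
 [171, -103]]
Now row reduce the product.
R2 ← R2 − (8/7)·R1: [0, 12]
R3 ← R3 + (57/28)·R1: [0, 11]
R3 ← R3 − (11/12)·R2: [0, 0]
2 nonzero rows, so rank(CA) = 2.

2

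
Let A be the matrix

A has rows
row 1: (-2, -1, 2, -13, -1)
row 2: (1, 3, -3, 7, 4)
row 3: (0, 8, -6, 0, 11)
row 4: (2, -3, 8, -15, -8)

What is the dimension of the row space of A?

3

Row reduce to echelon form.
R2 ← R2 + (1/2)·R1: [0, 5/2, -2, 1/2, 7/2]
R4 ← R4 + R1: [0, -4, 10, -28, -9]
R3 ← R3 − (16/5)·R2: [0, 0, 2/5, -8/5, -1/5]
R4 ← R4 + (8/5)·R2: [0, 0, 34/5, -136/5, -17/5]
R4 ← R4 − (17)·R3: [0, 0, 0, 0, 0]
Echelon form has 3 nonzero rows, so rank(A) = 3.
The row space has dimension equal to the rank: 3.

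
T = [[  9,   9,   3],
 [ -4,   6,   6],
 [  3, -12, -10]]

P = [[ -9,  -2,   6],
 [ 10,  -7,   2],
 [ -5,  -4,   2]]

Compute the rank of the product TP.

2

First compute TP:
[[ -6, -93,  78],
 [ 66, -58,   0],
 [-97, 118, -26]]
Now row reduce the product.
R2 ← R2 + (11)·R1: [0, -1081, 858]
R3 ← R3 − (97/6)·R1: [0, 3243/2, -1287]
R3 ← R3 + (3/2)·R2: [0, 0, 0]
2 nonzero rows, so rank(TP) = 2.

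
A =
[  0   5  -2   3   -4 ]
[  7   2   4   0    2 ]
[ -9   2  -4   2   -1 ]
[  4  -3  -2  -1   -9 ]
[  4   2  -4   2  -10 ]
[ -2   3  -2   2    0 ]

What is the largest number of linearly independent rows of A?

Row reduce to echelon form.
Swap R1 ↔ R2
R3 ← R3 + (9/7)·R1: [0, 32/7, 8/7, 2, 11/7]
R4 ← R4 − (4/7)·R1: [0, -29/7, -30/7, -1, -71/7]
R5 ← R5 − (4/7)·R1: [0, 6/7, -44/7, 2, -78/7]
R6 ← R6 + (2/7)·R1: [0, 25/7, -6/7, 2, 4/7]
R3 ← R3 − (32/35)·R2: [0, 0, 104/35, -26/35, 183/35]
R4 ← R4 + (29/35)·R2: [0, 0, -208/35, 52/35, -471/35]
R5 ← R5 − (6/35)·R2: [0, 0, -208/35, 52/35, -366/35]
R6 ← R6 − (5/7)·R2: [0, 0, 4/7, -1/7, 24/7]
R4 ← R4 + (2)·R3: [0, 0, 0, 0, -3]
R5 ← R5 + (2)·R3: [0, 0, 0, 0, 0]
R6 ← R6 − (5/26)·R3: [0, 0, 0, 0, 63/26]
R6 ← R6 + (21/26)·R4: [0, 0, 0, 0, 0]
Echelon form has 4 nonzero rows, so rank(A) = 4.
The rank gives the maximum number of linearly independent rows: 4.

4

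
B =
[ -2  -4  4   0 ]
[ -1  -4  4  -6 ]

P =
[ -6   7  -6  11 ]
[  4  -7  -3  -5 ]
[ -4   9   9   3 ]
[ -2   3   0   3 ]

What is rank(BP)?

First compute BP:
[[-20,  50,  60,  10],
 [-14,  39,  54,   3]]
Now row reduce the product.
R2 ← R2 − (7/10)·R1: [0, 4, 12, -4]
2 nonzero rows, so rank(BP) = 2.

2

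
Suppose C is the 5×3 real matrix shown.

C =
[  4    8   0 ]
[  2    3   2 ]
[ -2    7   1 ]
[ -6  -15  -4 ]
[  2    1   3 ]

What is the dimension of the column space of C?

Row reduce to echelon form.
R2 ← R2 − (1/2)·R1: [0, -1, 2]
R3 ← R3 + (1/2)·R1: [0, 11, 1]
R4 ← R4 + (3/2)·R1: [0, -3, -4]
R5 ← R5 − (1/2)·R1: [0, -3, 3]
R3 ← R3 + (11)·R2: [0, 0, 23]
R4 ← R4 − (3)·R2: [0, 0, -10]
R5 ← R5 − (3)·R2: [0, 0, -3]
R4 ← R4 + (10/23)·R3: [0, 0, 0]
R5 ← R5 + (3/23)·R3: [0, 0, 0]
Echelon form has 3 nonzero rows, so rank(C) = 3.
The column space has dimension equal to the rank: 3.

3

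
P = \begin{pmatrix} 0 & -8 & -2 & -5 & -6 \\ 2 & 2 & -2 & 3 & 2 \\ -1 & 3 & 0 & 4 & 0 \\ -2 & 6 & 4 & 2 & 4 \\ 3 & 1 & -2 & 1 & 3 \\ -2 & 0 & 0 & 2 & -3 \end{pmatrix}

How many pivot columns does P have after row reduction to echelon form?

Row reduce to echelon form.
Swap R1 ↔ R2
R3 ← R3 + (1/2)·R1: [0, 4, -1, 11/2, 1]
R4 ← R4 + R1: [0, 8, 2, 5, 6]
R5 ← R5 − (3/2)·R1: [0, -2, 1, -7/2, 0]
R6 ← R6 + R1: [0, 2, -2, 5, -1]
R3 ← R3 + (1/2)·R2: [0, 0, -2, 3, -2]
R4 ← R4 + R2: [0, 0, 0, 0, 0]
R5 ← R5 − (1/4)·R2: [0, 0, 3/2, -9/4, 3/2]
R6 ← R6 + (1/4)·R2: [0, 0, -5/2, 15/4, -5/2]
R5 ← R5 + (3/4)·R3: [0, 0, 0, 0, 0]
R6 ← R6 − (5/4)·R3: [0, 0, 0, 0, 0]
Echelon form has 3 nonzero rows, so rank(P) = 3.
Each nonzero row contributes one pivot column: 3 pivot columns.

3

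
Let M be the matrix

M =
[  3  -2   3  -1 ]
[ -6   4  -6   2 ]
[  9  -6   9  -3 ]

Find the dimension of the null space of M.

Row reduce to echelon form.
R2 ← R2 + (2)·R1: [0, 0, 0, 0]
R3 ← R3 − (3)·R1: [0, 0, 0, 0]
1 nonzero row, so rank(M) = 1.
M has 4 columns; by rank–nullity, nullity = 4 − 1 = 3.

3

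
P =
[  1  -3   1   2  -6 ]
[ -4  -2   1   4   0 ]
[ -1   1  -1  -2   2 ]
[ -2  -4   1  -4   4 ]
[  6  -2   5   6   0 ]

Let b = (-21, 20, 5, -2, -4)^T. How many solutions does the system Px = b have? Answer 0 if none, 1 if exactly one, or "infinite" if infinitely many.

Row reduce the augmented matrix [P | b].
R2 ← R2 + (4)·R1: [0, -14, 5, 12, -24, -64]
R3 ← R3 + R1: [0, -2, 0, 0, -4, -16]
R4 ← R4 + (2)·R1: [0, -10, 3, 0, -8, -44]
R5 ← R5 − (6)·R1: [0, 16, -1, -6, 36, 122]
R3 ← R3 − (1/7)·R2: [0, 0, -5/7, -12/7, -4/7, -48/7]
R4 ← R4 − (5/7)·R2: [0, 0, -4/7, -60/7, 64/7, 12/7]
R5 ← R5 + (8/7)·R2: [0, 0, 33/7, 54/7, 60/7, 342/7]
R4 ← R4 − (4/5)·R3: [0, 0, 0, -36/5, 48/5, 36/5]
R5 ← R5 + (33/5)·R3: [0, 0, 0, -18/5, 24/5, 18/5]
R5 ← R5 − (1/2)·R4: [0, 0, 0, 0, 0, 0]
The echelon form has 4 nonzero rows, and every pivot lies in the first 5 columns, so rank(P) = rank([P|b]) = 4.
The system is consistent.
rank = 4 < 5 unknowns, so there are infinitely many solutions.

infinite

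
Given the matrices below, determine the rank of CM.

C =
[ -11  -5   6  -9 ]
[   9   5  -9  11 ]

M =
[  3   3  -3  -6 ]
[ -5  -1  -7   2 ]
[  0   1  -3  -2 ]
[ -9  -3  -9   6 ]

2

First compute CM:
[[ 73,   5, 131, -10],
 [-97, -20, -134,  40]]
Now row reduce the product.
R2 ← R2 + (97/73)·R1: [0, -975/73, 2925/73, 1950/73]
2 nonzero rows, so rank(CM) = 2.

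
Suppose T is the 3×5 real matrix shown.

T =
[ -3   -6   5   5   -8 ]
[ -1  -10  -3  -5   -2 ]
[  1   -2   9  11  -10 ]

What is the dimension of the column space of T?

3

Row reduce to echelon form.
R2 ← R2 − (1/3)·R1: [0, -8, -14/3, -20/3, 2/3]
R3 ← R3 + (1/3)·R1: [0, -4, 32/3, 38/3, -38/3]
R3 ← R3 − (1/2)·R2: [0, 0, 13, 16, -13]
Echelon form has 3 nonzero rows, so rank(T) = 3.
The column space has dimension equal to the rank: 3.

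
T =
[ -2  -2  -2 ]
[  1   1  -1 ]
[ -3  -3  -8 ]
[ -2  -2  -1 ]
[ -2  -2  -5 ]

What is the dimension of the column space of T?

Row reduce to echelon form.
R2 ← R2 + (1/2)·R1: [0, 0, -2]
R3 ← R3 − (3/2)·R1: [0, 0, -5]
R4 ← R4 − R1: [0, 0, 1]
R5 ← R5 − R1: [0, 0, -3]
R3 ← R3 − (5/2)·R2: [0, 0, 0]
R4 ← R4 + (1/2)·R2: [0, 0, 0]
R5 ← R5 − (3/2)·R2: [0, 0, 0]
Echelon form has 2 nonzero rows, so rank(T) = 2.
The column space has dimension equal to the rank: 2.

2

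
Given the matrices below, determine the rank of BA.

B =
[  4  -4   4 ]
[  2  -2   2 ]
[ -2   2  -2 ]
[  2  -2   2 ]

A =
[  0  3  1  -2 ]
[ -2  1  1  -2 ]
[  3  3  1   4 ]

1

First compute BA:
[[ 20,  20,   4,  16],
 [ 10,  10,   2,   8],
 [-10, -10,  -2,  -8],
 [ 10,  10,   2,   8]]
Now row reduce the product.
R2 ← R2 − (1/2)·R1: [0, 0, 0, 0]
R3 ← R3 + (1/2)·R1: [0, 0, 0, 0]
R4 ← R4 − (1/2)·R1: [0, 0, 0, 0]
1 nonzero row, so rank(BA) = 1.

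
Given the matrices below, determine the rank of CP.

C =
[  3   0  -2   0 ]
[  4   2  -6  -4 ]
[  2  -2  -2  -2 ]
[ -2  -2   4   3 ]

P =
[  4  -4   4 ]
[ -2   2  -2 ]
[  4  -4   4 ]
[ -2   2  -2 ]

1

First compute CP:
[[  4,  -4,   4],
 [ -4,   4,  -4],
 [  8,  -8,   8],
 [  6,  -6,   6]]
Now row reduce the product.
R2 ← R2 + R1: [0, 0, 0]
R3 ← R3 − (2)·R1: [0, 0, 0]
R4 ← R4 − (3/2)·R1: [0, 0, 0]
1 nonzero row, so rank(CP) = 1.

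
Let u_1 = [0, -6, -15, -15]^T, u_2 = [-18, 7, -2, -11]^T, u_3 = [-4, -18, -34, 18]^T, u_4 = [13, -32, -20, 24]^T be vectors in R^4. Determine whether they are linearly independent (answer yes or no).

Form the matrix with these vectors as rows and row reduce.
Swap R1 ↔ R2
R3 ← R3 − (2/9)·R1: [0, -176/9, -302/9, 184/9]
R4 ← R4 + (13/18)·R1: [0, -485/18, -193/9, 289/18]
R3 ← R3 − (88/27)·R2: [0, 0, 46/3, 208/3]
R4 ← R4 − (485/108)·R2: [0, 0, 551/12, 1001/12]
R4 ← R4 − (551/184)·R3: [0, 0, 0, -11427/92]
4 nonzero rows, so the 4 vectors span a space of dimension 4.
Since 4 = 4, the vectors are linearly independent.

yes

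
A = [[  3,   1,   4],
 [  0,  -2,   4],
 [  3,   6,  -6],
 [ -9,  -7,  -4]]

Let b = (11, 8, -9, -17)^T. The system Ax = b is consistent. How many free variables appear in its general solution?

1

Row reduce the augmented matrix [A | b].
R3 ← R3 − R1: [0, 5, -10, -20]
R4 ← R4 + (3)·R1: [0, -4, 8, 16]
R3 ← R3 + (5/2)·R2: [0, 0, 0, 0]
R4 ← R4 − (2)·R2: [0, 0, 0, 0]
The echelon form has 2 nonzero rows, and every pivot lies in the first 3 columns, so rank(A) = rank([A|b]) = 2.
The system is consistent.
Free variables = (unknowns) − (rank) = 3 − 2 = 1.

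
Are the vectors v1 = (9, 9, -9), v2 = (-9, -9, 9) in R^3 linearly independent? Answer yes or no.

no

Form the matrix with these vectors as rows and row reduce.
R2 ← R2 + R1: [0, 0, 0]
1 nonzero row, so the 2 vectors span a space of dimension 1.
Since 1 < 2, the vectors are linearly dependent.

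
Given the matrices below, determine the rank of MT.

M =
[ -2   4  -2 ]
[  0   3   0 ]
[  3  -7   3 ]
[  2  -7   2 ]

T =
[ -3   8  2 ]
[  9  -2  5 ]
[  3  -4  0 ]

First compute MT:
[[ 36, -16,  16],
 [ 27,  -6,  15],
 [-63,  26, -29],
 [-63,  22, -31]]
Now row reduce the product.
R2 ← R2 − (3/4)·R1: [0, 6, 3]
R3 ← R3 + (7/4)·R1: [0, -2, -1]
R4 ← R4 + (7/4)·R1: [0, -6, -3]
R3 ← R3 + (1/3)·R2: [0, 0, 0]
R4 ← R4 + R2: [0, 0, 0]
2 nonzero rows, so rank(MT) = 2.

2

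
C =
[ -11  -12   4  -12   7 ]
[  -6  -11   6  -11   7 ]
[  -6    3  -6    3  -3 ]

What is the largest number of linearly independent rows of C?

Row reduce to echelon form.
R2 ← R2 − (6/11)·R1: [0, -49/11, 42/11, -49/11, 35/11]
R3 ← R3 − (6/11)·R1: [0, 105/11, -90/11, 105/11, -75/11]
R3 ← R3 + (15/7)·R2: [0, 0, 0, 0, 0]
Echelon form has 2 nonzero rows, so rank(C) = 2.
The rank gives the maximum number of linearly independent rows: 2.

2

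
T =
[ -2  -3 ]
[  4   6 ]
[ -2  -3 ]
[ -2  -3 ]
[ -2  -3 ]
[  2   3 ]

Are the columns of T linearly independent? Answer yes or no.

no

Row reduce T to echelon form.
R2 ← R2 + (2)·R1: [0, 0]
R3 ← R3 − R1: [0, 0]
R4 ← R4 − R1: [0, 0]
R5 ← R5 − R1: [0, 0]
R6 ← R6 + R1: [0, 0]
1 pivot among 2 columns.
Only 1 < 2 pivot columns, so the columns are linearly dependent.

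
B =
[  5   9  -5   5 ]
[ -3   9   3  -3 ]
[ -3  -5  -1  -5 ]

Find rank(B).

3

Row reduce to echelon form.
R2 ← R2 + (3/5)·R1: [0, 72/5, 0, 0]
R3 ← R3 + (3/5)·R1: [0, 2/5, -4, -2]
R3 ← R3 − (1/36)·R2: [0, 0, -4, -2]
Echelon form has 3 nonzero rows, so rank(B) = 3.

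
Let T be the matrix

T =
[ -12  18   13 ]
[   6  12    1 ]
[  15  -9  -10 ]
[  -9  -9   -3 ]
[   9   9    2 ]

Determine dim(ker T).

Row reduce to echelon form.
R2 ← R2 + (1/2)·R1: [0, 21, 15/2]
R3 ← R3 + (5/4)·R1: [0, 27/2, 25/4]
R4 ← R4 − (3/4)·R1: [0, -45/2, -51/4]
R5 ← R5 + (3/4)·R1: [0, 45/2, 47/4]
R3 ← R3 − (9/14)·R2: [0, 0, 10/7]
R4 ← R4 + (15/14)·R2: [0, 0, -33/7]
R5 ← R5 − (15/14)·R2: [0, 0, 26/7]
R4 ← R4 + (33/10)·R3: [0, 0, 0]
R5 ← R5 − (13/5)·R3: [0, 0, 0]
3 nonzero rows, so rank(T) = 3.
T has 3 columns; by rank–nullity, nullity = 3 − 3 = 0.

0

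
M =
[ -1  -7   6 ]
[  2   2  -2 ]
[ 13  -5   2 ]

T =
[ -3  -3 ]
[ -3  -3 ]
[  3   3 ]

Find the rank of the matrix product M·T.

1

First compute MT:
[[ 42,  42],
 [-18, -18],
 [-18, -18]]
Now row reduce the product.
R2 ← R2 + (3/7)·R1: [0, 0]
R3 ← R3 + (3/7)·R1: [0, 0]
1 nonzero row, so rank(MT) = 1.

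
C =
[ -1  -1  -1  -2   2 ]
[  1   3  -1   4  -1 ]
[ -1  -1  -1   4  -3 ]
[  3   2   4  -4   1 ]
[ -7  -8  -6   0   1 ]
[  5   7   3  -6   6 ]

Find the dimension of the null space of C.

2

Row reduce to echelon form.
R2 ← R2 + R1: [0, 2, -2, 2, 1]
R3 ← R3 − R1: [0, 0, 0, 6, -5]
R4 ← R4 + (3)·R1: [0, -1, 1, -10, 7]
R5 ← R5 − (7)·R1: [0, -1, 1, 14, -13]
R6 ← R6 + (5)·R1: [0, 2, -2, -16, 16]
R4 ← R4 + (1/2)·R2: [0, 0, 0, -9, 15/2]
R5 ← R5 + (1/2)·R2: [0, 0, 0, 15, -25/2]
R6 ← R6 − R2: [0, 0, 0, -18, 15]
R4 ← R4 + (3/2)·R3: [0, 0, 0, 0, 0]
R5 ← R5 − (5/2)·R3: [0, 0, 0, 0, 0]
R6 ← R6 + (3)·R3: [0, 0, 0, 0, 0]
3 nonzero rows, so rank(C) = 3.
C has 5 columns; by rank–nullity, nullity = 5 − 3 = 2.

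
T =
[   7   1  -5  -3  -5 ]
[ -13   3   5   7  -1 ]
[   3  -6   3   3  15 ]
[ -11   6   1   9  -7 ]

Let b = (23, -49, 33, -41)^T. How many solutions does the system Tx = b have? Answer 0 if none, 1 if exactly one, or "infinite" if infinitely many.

infinite

Row reduce the augmented matrix [T | b].
R2 ← R2 + (13/7)·R1: [0, 34/7, -30/7, 10/7, -72/7, -44/7]
R3 ← R3 − (3/7)·R1: [0, -45/7, 36/7, 30/7, 120/7, 162/7]
R4 ← R4 + (11/7)·R1: [0, 53/7, -48/7, 30/7, -104/7, -34/7]
R3 ← R3 + (45/34)·R2: [0, 0, -9/17, 105/17, 60/17, 252/17]
R4 ← R4 − (53/34)·R2: [0, 0, -3/17, 35/17, 20/17, 84/17]
R4 ← R4 − (1/3)·R3: [0, 0, 0, 0, 0, 0]
The echelon form has 3 nonzero rows, and every pivot lies in the first 5 columns, so rank(T) = rank([T|b]) = 3.
The system is consistent.
rank = 3 < 5 unknowns, so there are infinitely many solutions.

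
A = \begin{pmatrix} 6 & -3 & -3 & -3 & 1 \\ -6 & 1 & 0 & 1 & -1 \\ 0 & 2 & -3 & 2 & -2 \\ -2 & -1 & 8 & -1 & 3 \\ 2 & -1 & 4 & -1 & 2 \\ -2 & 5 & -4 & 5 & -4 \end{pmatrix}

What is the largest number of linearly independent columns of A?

3

Row reduce to echelon form.
R2 ← R2 + R1: [0, -2, -3, -2, 0]
R4 ← R4 + (1/3)·R1: [0, -2, 7, -2, 10/3]
R5 ← R5 − (1/3)·R1: [0, 0, 5, 0, 5/3]
R6 ← R6 + (1/3)·R1: [0, 4, -5, 4, -11/3]
R3 ← R3 + R2: [0, 0, -6, 0, -2]
R4 ← R4 − R2: [0, 0, 10, 0, 10/3]
R6 ← R6 + (2)·R2: [0, 0, -11, 0, -11/3]
R4 ← R4 + (5/3)·R3: [0, 0, 0, 0, 0]
R5 ← R5 + (5/6)·R3: [0, 0, 0, 0, 0]
R6 ← R6 − (11/6)·R3: [0, 0, 0, 0, 0]
Echelon form has 3 nonzero rows, so rank(A) = 3.
The rank gives the maximum number of linearly independent columns: 3.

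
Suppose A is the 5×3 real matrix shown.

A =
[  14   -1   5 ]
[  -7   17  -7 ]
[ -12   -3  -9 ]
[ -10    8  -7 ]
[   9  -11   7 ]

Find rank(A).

Row reduce to echelon form.
R2 ← R2 + (1/2)·R1: [0, 33/2, -9/2]
R3 ← R3 + (6/7)·R1: [0, -27/7, -33/7]
R4 ← R4 + (5/7)·R1: [0, 51/7, -24/7]
R5 ← R5 − (9/14)·R1: [0, -145/14, 53/14]
R3 ← R3 + (18/77)·R2: [0, 0, -444/77]
R4 ← R4 − (34/77)·R2: [0, 0, -111/77]
R5 ← R5 + (145/231)·R2: [0, 0, 74/77]
R4 ← R4 − (1/4)·R3: [0, 0, 0]
R5 ← R5 + (1/6)·R3: [0, 0, 0]
Echelon form has 3 nonzero rows, so rank(A) = 3.

3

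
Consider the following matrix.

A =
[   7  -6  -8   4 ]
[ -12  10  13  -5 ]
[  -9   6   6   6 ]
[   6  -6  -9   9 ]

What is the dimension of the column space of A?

2

Row reduce to echelon form.
R2 ← R2 + (12/7)·R1: [0, -2/7, -5/7, 13/7]
R3 ← R3 + (9/7)·R1: [0, -12/7, -30/7, 78/7]
R4 ← R4 − (6/7)·R1: [0, -6/7, -15/7, 39/7]
R3 ← R3 − (6)·R2: [0, 0, 0, 0]
R4 ← R4 − (3)·R2: [0, 0, 0, 0]
Echelon form has 2 nonzero rows, so rank(A) = 2.
The column space has dimension equal to the rank: 2.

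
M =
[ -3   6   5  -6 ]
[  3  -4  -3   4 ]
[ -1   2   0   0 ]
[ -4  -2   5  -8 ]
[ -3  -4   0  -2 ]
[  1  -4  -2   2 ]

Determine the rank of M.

3

Row reduce to echelon form.
R2 ← R2 + R1: [0, 2, 2, -2]
R3 ← R3 − (1/3)·R1: [0, 0, -5/3, 2]
R4 ← R4 − (4/3)·R1: [0, -10, -5/3, 0]
R5 ← R5 − R1: [0, -10, -5, 4]
R6 ← R6 + (1/3)·R1: [0, -2, -1/3, 0]
R4 ← R4 + (5)·R2: [0, 0, 25/3, -10]
R5 ← R5 + (5)·R2: [0, 0, 5, -6]
R6 ← R6 + R2: [0, 0, 5/3, -2]
R4 ← R4 + (5)·R3: [0, 0, 0, 0]
R5 ← R5 + (3)·R3: [0, 0, 0, 0]
R6 ← R6 + R3: [0, 0, 0, 0]
Echelon form has 3 nonzero rows, so rank(M) = 3.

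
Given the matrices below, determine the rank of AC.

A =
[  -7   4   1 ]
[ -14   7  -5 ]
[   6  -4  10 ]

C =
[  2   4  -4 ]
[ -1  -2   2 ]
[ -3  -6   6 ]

1

First compute AC:
[[-21, -42,  42],
 [-20, -40,  40],
 [-14, -28,  28]]
Now row reduce the product.
R2 ← R2 − (20/21)·R1: [0, 0, 0]
R3 ← R3 − (2/3)·R1: [0, 0, 0]
1 nonzero row, so rank(AC) = 1.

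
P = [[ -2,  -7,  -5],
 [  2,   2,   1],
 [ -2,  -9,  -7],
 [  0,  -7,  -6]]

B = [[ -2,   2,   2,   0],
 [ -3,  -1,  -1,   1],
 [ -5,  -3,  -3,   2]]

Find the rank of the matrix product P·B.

2

First compute PB:
[[ 50,  18,  18, -17],
 [-15,  -1,  -1,   4],
 [ 66,  26,  26, -23],
 [ 51,  25,  25, -19]]
Now row reduce the product.
R2 ← R2 + (3/10)·R1: [0, 22/5, 22/5, -11/10]
R3 ← R3 − (33/25)·R1: [0, 56/25, 56/25, -14/25]
R4 ← R4 − (51/50)·R1: [0, 166/25, 166/25, -83/50]
R3 ← R3 − (28/55)·R2: [0, 0, 0, 0]
R4 ← R4 − (83/55)·R2: [0, 0, 0, 0]
2 nonzero rows, so rank(PB) = 2.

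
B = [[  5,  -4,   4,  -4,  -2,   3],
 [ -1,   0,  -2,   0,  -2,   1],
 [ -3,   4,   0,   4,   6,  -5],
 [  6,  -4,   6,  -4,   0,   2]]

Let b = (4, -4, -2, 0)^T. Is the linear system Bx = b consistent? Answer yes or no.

Row reduce the augmented matrix [B | b].
R2 ← R2 + (1/5)·R1: [0, -4/5, -6/5, -4/5, -12/5, 8/5, -16/5]
R3 ← R3 + (3/5)·R1: [0, 8/5, 12/5, 8/5, 24/5, -16/5, 2/5]
R4 ← R4 − (6/5)·R1: [0, 4/5, 6/5, 4/5, 12/5, -8/5, -24/5]
R3 ← R3 + (2)·R2: [0, 0, 0, 0, 0, 0, -6]
R4 ← R4 + R2: [0, 0, 0, 0, 0, 0, -8]
R4 ← R4 − (4/3)·R3: [0, 0, 0, 0, 0, 0, 0]
The echelon form has 3 nonzero rows; the last pivot sits in the augmented column, so rank(B) = 2 but rank([B|b]) = 3.
Since the ranks differ, the system is inconsistent.

no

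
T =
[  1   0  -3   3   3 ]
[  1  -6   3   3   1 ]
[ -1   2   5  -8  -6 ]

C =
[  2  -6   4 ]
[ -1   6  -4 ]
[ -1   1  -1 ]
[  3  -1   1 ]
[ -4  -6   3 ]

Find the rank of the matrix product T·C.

First compute TC:
[[  2, -30,  19],
 [ 10, -48,  31],
 [ -9,  67, -43]]
Now row reduce the product.
R2 ← R2 − (5)·R1: [0, 102, -64]
R3 ← R3 + (9/2)·R1: [0, -68, 85/2]
R3 ← R3 + (2/3)·R2: [0, 0, -1/6]
3 nonzero rows, so rank(TC) = 3.

3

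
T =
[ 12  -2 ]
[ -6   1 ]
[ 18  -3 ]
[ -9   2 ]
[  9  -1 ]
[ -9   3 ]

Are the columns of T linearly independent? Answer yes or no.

yes

Row reduce T to echelon form.
R2 ← R2 + (1/2)·R1: [0, 0]
R3 ← R3 − (3/2)·R1: [0, 0]
R4 ← R4 + (3/4)·R1: [0, 1/2]
R5 ← R5 − (3/4)·R1: [0, 1/2]
R6 ← R6 + (3/4)·R1: [0, 3/2]
Swap R2 ↔ R4
R5 ← R5 − R2: [0, 0]
R6 ← R6 − (3)·R2: [0, 0]
2 pivots among 2 columns.
Every column is a pivot column, so the columns are linearly independent.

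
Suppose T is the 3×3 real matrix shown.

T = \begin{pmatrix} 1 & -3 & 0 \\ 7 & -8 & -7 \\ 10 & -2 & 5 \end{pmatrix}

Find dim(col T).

Row reduce to echelon form.
R2 ← R2 − (7)·R1: [0, 13, -7]
R3 ← R3 − (10)·R1: [0, 28, 5]
R3 ← R3 − (28/13)·R2: [0, 0, 261/13]
Echelon form has 3 nonzero rows, so rank(T) = 3.
The column space has dimension equal to the rank: 3.

3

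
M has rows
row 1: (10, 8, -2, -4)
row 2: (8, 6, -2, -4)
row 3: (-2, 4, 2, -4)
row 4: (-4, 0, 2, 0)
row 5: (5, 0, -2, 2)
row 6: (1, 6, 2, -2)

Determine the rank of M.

Row reduce to echelon form.
R2 ← R2 − (4/5)·R1: [0, -2/5, -2/5, -4/5]
R3 ← R3 + (1/5)·R1: [0, 28/5, 8/5, -24/5]
R4 ← R4 + (2/5)·R1: [0, 16/5, 6/5, -8/5]
R5 ← R5 − (1/2)·R1: [0, -4, -1, 4]
R6 ← R6 − (1/10)·R1: [0, 26/5, 11/5, -8/5]
R3 ← R3 + (14)·R2: [0, 0, -4, -16]
R4 ← R4 + (8)·R2: [0, 0, -2, -8]
R5 ← R5 − (10)·R2: [0, 0, 3, 12]
R6 ← R6 + (13)·R2: [0, 0, -3, -12]
R4 ← R4 − (1/2)·R3: [0, 0, 0, 0]
R5 ← R5 + (3/4)·R3: [0, 0, 0, 0]
R6 ← R6 − (3/4)·R3: [0, 0, 0, 0]
Echelon form has 3 nonzero rows, so rank(M) = 3.

3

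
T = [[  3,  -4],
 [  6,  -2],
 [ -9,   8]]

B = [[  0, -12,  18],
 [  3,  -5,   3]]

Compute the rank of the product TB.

First compute TB:
[[-12, -16,  42],
 [ -6, -62, 102],
 [ 24,  68, -138]]
Now row reduce the product.
R2 ← R2 − (1/2)·R1: [0, -54, 81]
R3 ← R3 + (2)·R1: [0, 36, -54]
R3 ← R3 + (2/3)·R2: [0, 0, 0]
2 nonzero rows, so rank(TB) = 2.

2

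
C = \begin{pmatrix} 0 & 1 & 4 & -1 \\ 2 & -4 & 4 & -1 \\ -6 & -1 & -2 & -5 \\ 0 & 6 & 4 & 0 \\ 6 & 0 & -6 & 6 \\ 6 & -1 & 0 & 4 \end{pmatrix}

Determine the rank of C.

4

Row reduce to echelon form.
Swap R1 ↔ R2
R3 ← R3 + (3)·R1: [0, -13, 10, -8]
R5 ← R5 − (3)·R1: [0, 12, -18, 9]
R6 ← R6 − (3)·R1: [0, 11, -12, 7]
R3 ← R3 + (13)·R2: [0, 0, 62, -21]
R4 ← R4 − (6)·R2: [0, 0, -20, 6]
R5 ← R5 − (12)·R2: [0, 0, -66, 21]
R6 ← R6 − (11)·R2: [0, 0, -56, 18]
R4 ← R4 + (10/31)·R3: [0, 0, 0, -24/31]
R5 ← R5 + (33/31)·R3: [0, 0, 0, -42/31]
R6 ← R6 + (28/31)·R3: [0, 0, 0, -30/31]
R5 ← R5 − (7/4)·R4: [0, 0, 0, 0]
R6 ← R6 − (5/4)·R4: [0, 0, 0, 0]
Echelon form has 4 nonzero rows, so rank(C) = 4.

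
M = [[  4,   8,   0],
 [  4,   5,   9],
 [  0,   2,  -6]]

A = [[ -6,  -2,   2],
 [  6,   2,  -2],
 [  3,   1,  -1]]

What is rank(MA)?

1

First compute MA:
[[ 24,   8,  -8],
 [ 33,  11, -11],
 [ -6,  -2,   2]]
Now row reduce the product.
R2 ← R2 − (11/8)·R1: [0, 0, 0]
R3 ← R3 + (1/4)·R1: [0, 0, 0]
1 nonzero row, so rank(MA) = 1.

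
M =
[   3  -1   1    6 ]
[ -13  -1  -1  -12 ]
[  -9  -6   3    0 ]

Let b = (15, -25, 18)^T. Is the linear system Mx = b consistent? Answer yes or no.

yes

Row reduce the augmented matrix [M | b].
R2 ← R2 + (13/3)·R1: [0, -16/3, 10/3, 14, 40]
R3 ← R3 + (3)·R1: [0, -9, 6, 18, 63]
R3 ← R3 − (27/16)·R2: [0, 0, 3/8, -45/8, -9/2]
The echelon form has 3 nonzero rows, and every pivot lies in the first 4 columns, so rank(M) = rank([M|b]) = 3.
The system is consistent.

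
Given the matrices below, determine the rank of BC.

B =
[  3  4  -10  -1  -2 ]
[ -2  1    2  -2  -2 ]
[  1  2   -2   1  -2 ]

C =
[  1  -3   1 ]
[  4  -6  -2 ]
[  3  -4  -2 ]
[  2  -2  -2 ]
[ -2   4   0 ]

First compute BC:
[[ -9,   1,  17],
 [  8, -12,  -4],
 [  9, -17,  -1]]
Now row reduce the product.
R2 ← R2 + (8/9)·R1: [0, -100/9, 100/9]
R3 ← R3 + R1: [0, -16, 16]
R3 ← R3 − (36/25)·R2: [0, 0, 0]
2 nonzero rows, so rank(BC) = 2.

2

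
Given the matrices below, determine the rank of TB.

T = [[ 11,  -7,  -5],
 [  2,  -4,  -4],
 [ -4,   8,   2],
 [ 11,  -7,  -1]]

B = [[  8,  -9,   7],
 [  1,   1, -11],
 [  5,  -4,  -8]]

3

First compute TB:
[[ 56, -86, 194],
 [ -8,  -6,  90],
 [-14,  36, -132],
 [ 76, -102, 162]]
Now row reduce the product.
R2 ← R2 + (1/7)·R1: [0, -128/7, 824/7]
R3 ← R3 + (1/4)·R1: [0, 29/2, -167/2]
R4 ← R4 − (19/14)·R1: [0, 103/7, -709/7]
R3 ← R3 + (203/256)·R2: [0, 0, 315/32]
R4 ← R4 + (103/128)·R2: [0, 0, -105/16]
R4 ← R4 + (2/3)·R3: [0, 0, 0]
3 nonzero rows, so rank(TB) = 3.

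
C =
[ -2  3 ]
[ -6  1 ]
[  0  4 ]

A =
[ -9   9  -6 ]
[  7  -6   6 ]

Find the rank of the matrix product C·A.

2

First compute CA:
[[ 39, -36,  30],
 [ 61, -60,  42],
 [ 28, -24,  24]]
Now row reduce the product.
R2 ← R2 − (61/39)·R1: [0, -48/13, -64/13]
R3 ← R3 − (28/39)·R1: [0, 24/13, 32/13]
R3 ← R3 + (1/2)·R2: [0, 0, 0]
2 nonzero rows, so rank(CA) = 2.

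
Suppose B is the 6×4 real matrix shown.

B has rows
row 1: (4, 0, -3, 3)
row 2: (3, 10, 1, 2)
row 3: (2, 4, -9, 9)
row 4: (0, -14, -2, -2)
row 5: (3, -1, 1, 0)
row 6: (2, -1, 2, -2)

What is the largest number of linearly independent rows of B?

Row reduce to echelon form.
R2 ← R2 − (3/4)·R1: [0, 10, 13/4, -1/4]
R3 ← R3 − (1/2)·R1: [0, 4, -15/2, 15/2]
R5 ← R5 − (3/4)·R1: [0, -1, 13/4, -9/4]
R6 ← R6 − (1/2)·R1: [0, -1, 7/2, -7/2]
R3 ← R3 − (2/5)·R2: [0, 0, -44/5, 38/5]
R4 ← R4 + (7/5)·R2: [0, 0, 51/20, -47/20]
R5 ← R5 + (1/10)·R2: [0, 0, 143/40, -91/40]
R6 ← R6 + (1/10)·R2: [0, 0, 153/40, -141/40]
R4 ← R4 + (51/176)·R3: [0, 0, 0, -13/88]
R5 ← R5 + (13/32)·R3: [0, 0, 0, 13/16]
R6 ← R6 + (153/352)·R3: [0, 0, 0, -39/176]
R5 ← R5 + (11/2)·R4: [0, 0, 0, 0]
R6 ← R6 − (3/2)·R4: [0, 0, 0, 0]
Echelon form has 4 nonzero rows, so rank(B) = 4.
The rank gives the maximum number of linearly independent rows: 4.

4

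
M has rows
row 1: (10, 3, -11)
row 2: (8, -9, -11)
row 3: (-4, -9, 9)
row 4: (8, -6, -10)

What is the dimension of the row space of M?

Row reduce to echelon form.
R2 ← R2 − (4/5)·R1: [0, -57/5, -11/5]
R3 ← R3 + (2/5)·R1: [0, -39/5, 23/5]
R4 ← R4 − (4/5)·R1: [0, -42/5, -6/5]
R3 ← R3 − (13/19)·R2: [0, 0, 116/19]
R4 ← R4 − (14/19)·R2: [0, 0, 8/19]
R4 ← R4 − (2/29)·R3: [0, 0, 0]
Echelon form has 3 nonzero rows, so rank(M) = 3.
The row space has dimension equal to the rank: 3.

3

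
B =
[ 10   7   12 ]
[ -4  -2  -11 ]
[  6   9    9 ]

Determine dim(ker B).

Row reduce to echelon form.
R2 ← R2 + (2/5)·R1: [0, 4/5, -31/5]
R3 ← R3 − (3/5)·R1: [0, 24/5, 9/5]
R3 ← R3 − (6)·R2: [0, 0, 39]
3 nonzero rows, so rank(B) = 3.
B has 3 columns; by rank–nullity, nullity = 3 − 3 = 0.

0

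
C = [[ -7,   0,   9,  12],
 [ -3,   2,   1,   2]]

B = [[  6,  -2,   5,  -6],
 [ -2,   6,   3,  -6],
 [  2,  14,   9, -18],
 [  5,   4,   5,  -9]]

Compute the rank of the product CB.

First compute CB:
[[ 36, 188, 106, -228],
 [-10,  40,  10, -30]]
Now row reduce the product.
R2 ← R2 + (5/18)·R1: [0, 830/9, 355/9, -280/3]
2 nonzero rows, so rank(CB) = 2.

2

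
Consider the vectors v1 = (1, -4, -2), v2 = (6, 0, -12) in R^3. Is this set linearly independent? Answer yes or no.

Form the matrix with these vectors as rows and row reduce.
R2 ← R2 − (6)·R1: [0, 24, 0]
2 nonzero rows, so the 2 vectors span a space of dimension 2.
Since 2 = 2, the vectors are linearly independent.

yes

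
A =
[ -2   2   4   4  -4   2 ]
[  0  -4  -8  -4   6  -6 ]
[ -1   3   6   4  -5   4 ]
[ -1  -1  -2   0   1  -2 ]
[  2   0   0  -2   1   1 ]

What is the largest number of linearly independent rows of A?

2

Row reduce to echelon form.
R3 ← R3 − (1/2)·R1: [0, 2, 4, 2, -3, 3]
R4 ← R4 − (1/2)·R1: [0, -2, -4, -2, 3, -3]
R5 ← R5 + R1: [0, 2, 4, 2, -3, 3]
R3 ← R3 + (1/2)·R2: [0, 0, 0, 0, 0, 0]
R4 ← R4 − (1/2)·R2: [0, 0, 0, 0, 0, 0]
R5 ← R5 + (1/2)·R2: [0, 0, 0, 0, 0, 0]
Echelon form has 2 nonzero rows, so rank(A) = 2.
The rank gives the maximum number of linearly independent rows: 2.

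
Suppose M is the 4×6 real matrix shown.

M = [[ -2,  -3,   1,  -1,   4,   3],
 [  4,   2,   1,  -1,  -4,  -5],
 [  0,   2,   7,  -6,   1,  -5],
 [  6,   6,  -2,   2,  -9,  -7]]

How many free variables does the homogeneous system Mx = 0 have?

2

Row reduce to echelon form.
R2 ← R2 + (2)·R1: [0, -4, 3, -3, 4, 1]
R4 ← R4 + (3)·R1: [0, -3, 1, -1, 3, 2]
R3 ← R3 + (1/2)·R2: [0, 0, 17/2, -15/2, 3, -9/2]
R4 ← R4 − (3/4)·R2: [0, 0, -5/4, 5/4, 0, 5/4]
R4 ← R4 + (5/34)·R3: [0, 0, 0, 5/34, 15/34, 10/17]
4 nonzero rows, so rank(M) = 4.
M has 6 columns; by rank–nullity, nullity = 6 − 4 = 2.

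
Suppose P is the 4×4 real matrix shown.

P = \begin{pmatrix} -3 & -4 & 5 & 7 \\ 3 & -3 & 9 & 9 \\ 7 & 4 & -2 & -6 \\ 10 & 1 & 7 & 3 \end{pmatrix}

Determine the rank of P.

Row reduce to echelon form.
R2 ← R2 + R1: [0, -7, 14, 16]
R3 ← R3 + (7/3)·R1: [0, -16/3, 29/3, 31/3]
R4 ← R4 + (10/3)·R1: [0, -37/3, 71/3, 79/3]
R3 ← R3 − (16/21)·R2: [0, 0, -1, -13/7]
R4 ← R4 − (37/21)·R2: [0, 0, -1, -13/7]
R4 ← R4 − R3: [0, 0, 0, 0]
Echelon form has 3 nonzero rows, so rank(P) = 3.

3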